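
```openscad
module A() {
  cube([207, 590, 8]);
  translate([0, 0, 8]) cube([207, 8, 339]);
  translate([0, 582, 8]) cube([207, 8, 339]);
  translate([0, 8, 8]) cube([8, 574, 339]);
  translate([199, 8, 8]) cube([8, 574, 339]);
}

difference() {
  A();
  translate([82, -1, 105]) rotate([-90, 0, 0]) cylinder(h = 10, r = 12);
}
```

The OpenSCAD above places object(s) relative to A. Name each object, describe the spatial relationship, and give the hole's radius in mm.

The subtracted cylinder has r = 12 mm.

A is an open box. The open box has a circular hole through its front wall. The hole's radius is 12 mm.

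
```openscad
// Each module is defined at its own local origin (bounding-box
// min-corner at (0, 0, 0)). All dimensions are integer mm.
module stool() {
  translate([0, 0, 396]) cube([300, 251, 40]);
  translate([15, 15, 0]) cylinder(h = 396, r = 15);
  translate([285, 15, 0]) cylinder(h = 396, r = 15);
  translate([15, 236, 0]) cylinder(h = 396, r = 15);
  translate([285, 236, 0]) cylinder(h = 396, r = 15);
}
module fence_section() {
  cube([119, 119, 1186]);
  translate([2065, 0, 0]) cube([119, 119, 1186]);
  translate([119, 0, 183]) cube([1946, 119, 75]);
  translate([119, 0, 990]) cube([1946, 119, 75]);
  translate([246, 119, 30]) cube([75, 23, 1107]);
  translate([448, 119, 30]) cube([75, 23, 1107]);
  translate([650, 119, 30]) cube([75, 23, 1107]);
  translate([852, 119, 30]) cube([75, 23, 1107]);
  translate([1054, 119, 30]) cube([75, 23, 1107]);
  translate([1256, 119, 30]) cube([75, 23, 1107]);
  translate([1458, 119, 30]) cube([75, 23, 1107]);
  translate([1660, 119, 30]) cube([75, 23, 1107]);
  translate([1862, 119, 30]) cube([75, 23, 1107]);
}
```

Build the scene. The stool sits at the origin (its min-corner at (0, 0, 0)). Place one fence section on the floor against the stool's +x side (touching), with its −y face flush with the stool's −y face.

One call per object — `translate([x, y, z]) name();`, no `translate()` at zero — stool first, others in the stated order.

stool();
translate([300, 0, 0]) fence_section();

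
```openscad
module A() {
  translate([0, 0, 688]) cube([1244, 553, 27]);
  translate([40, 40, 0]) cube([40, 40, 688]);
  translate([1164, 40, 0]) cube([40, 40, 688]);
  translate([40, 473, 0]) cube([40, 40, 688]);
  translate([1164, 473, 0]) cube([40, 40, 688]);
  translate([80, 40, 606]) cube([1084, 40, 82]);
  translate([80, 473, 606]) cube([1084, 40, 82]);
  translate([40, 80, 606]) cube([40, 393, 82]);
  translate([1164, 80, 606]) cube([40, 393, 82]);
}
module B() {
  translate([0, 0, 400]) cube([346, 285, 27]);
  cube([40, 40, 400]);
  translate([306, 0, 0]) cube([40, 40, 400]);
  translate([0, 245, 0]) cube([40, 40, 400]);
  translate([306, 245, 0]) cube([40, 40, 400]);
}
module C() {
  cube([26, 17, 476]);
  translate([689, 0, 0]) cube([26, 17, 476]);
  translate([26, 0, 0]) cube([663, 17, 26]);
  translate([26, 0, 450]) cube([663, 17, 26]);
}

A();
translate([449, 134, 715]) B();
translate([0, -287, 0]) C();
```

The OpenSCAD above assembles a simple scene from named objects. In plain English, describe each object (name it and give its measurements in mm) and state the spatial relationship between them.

A is a table: top 1244 mm (x) × 553 mm (y), 27 mm thick, upper face at z = 715 mm, on four 40×40 mm square legs, each inset 40 mm from the nearest pair of top edges, running from z = 0 to the bottom of the top. Four apron rails, 40 mm thick and 82 mm tall, run between adjacent legs with their top edges flush with the underside of the top and their outer faces flush with the legs' outer faces.

B is a four-legged stool. The seat is a 346×285×27 mm slab whose top surface is at z = 427 mm; four square legs, each 40×40 mm in cross-section, run from the floor (z = 0) to the underside of the seat, each flush with a corner of the seat.

C is a picture frame with a 663×424 mm rectangular opening (x by z) and a uniform 26 mm border on every side. Frame depth is 17 mm along y. It is built from two vertical stiles running the full outside height and two horizontal rails spanning the gap between the stiles.

The stool is on top of the table, centred. The picture frame is on the floor beside the table on its −y side.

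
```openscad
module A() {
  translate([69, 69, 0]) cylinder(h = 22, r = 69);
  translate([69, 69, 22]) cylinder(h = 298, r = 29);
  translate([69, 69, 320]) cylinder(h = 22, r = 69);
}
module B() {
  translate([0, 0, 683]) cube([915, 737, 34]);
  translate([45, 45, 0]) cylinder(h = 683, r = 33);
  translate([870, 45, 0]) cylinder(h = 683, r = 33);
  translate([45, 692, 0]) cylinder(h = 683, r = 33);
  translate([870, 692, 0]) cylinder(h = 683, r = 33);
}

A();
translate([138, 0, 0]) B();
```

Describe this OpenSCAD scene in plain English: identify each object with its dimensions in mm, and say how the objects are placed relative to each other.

A is a spool: two coaxial disc flanges of radius 69 mm and thickness 22 mm, joined by a core cylinder of radius 29 mm and height 298 mm. The lower flange rests on z = 0 and the three cylinders share a vertical axis.

B is a table: top 915 mm (x) × 737 mm (y), 34 mm thick, upper face at z = 717 mm, on four round legs of 66 mm diameter, each leg's bounding box inset 12 mm from the nearest pair of top edges, running from z = 0 to the bottom of the top.

The table is against the spool's +x side, with their −y faces flush.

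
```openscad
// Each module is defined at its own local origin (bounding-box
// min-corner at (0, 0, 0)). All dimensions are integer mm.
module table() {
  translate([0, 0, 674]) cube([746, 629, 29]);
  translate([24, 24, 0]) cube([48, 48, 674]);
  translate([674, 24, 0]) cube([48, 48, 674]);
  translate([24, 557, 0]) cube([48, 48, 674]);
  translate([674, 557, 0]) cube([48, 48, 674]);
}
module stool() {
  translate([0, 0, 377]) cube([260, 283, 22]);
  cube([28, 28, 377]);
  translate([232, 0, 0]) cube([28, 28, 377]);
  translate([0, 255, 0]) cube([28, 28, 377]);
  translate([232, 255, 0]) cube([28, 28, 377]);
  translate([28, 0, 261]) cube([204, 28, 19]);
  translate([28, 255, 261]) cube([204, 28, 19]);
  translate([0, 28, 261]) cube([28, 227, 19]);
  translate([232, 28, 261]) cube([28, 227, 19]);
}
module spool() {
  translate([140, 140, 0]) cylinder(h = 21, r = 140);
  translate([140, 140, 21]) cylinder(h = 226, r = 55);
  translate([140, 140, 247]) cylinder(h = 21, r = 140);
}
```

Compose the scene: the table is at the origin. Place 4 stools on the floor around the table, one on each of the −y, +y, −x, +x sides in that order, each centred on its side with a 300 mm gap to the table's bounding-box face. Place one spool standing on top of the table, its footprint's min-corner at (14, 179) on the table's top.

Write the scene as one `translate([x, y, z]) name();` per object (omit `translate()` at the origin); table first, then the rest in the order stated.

table();
translate([243, -583, 0]) stool();
translate([243, 929, 0]) stool();
translate([-560, 173, 0]) stool();
translate([1046, 173, 0]) stool();
translate([14, 179, 703]) spool();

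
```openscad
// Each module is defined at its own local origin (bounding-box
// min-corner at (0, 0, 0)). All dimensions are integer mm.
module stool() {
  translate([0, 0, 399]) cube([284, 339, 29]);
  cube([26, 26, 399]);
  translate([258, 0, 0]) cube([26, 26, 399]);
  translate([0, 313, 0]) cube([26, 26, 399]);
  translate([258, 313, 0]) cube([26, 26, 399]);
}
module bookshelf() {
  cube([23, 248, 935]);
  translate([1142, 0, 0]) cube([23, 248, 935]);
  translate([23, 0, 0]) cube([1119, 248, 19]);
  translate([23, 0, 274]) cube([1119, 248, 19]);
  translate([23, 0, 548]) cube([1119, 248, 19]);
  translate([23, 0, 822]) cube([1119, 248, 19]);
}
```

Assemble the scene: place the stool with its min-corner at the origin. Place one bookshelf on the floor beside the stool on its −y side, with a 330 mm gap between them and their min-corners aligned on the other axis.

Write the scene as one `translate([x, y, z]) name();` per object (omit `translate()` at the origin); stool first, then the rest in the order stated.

stool();
translate([0, -578, 0]) bookshelf();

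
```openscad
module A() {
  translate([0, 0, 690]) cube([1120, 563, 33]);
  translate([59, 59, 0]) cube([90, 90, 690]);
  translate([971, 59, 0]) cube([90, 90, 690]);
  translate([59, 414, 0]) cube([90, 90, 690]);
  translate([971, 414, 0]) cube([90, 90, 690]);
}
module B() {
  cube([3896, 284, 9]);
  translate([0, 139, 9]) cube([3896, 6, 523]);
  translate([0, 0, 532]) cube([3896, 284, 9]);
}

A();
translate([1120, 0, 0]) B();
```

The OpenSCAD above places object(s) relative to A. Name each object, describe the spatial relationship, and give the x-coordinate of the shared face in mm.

A is a table. B is an I-beam. The I-beam is against the table's +x side, with their −y faces flush. The x-coordinate of the shared face is 1120 mm.

The table's +x face and the I-beam's −x face are both at x = 1120 mm.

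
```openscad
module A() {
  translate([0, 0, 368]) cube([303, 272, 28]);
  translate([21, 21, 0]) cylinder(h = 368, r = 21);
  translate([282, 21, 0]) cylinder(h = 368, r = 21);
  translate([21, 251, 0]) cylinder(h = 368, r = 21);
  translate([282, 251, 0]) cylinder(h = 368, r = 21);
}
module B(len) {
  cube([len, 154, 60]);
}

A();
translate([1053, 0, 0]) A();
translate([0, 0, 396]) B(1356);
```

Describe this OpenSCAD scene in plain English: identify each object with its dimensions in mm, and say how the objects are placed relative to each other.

A is a simple wooden stool: a rectangular seat 303 mm (x) by 272 mm (y), 28 mm thick, top face at z = 396 mm, on four round legs, each 42 mm in diameter. The legs rest on z = 0, each leg's axis is inset half a diameter from the nearest pair of seat edges (so the leg's bounding box is flush with the corner).

B is a rectangular beam 1356 mm long (x), 154 mm deep (y), 60 mm thick (z).

The beam spans the tops of two stools placed 750 mm apart, resting at z = 396 mm.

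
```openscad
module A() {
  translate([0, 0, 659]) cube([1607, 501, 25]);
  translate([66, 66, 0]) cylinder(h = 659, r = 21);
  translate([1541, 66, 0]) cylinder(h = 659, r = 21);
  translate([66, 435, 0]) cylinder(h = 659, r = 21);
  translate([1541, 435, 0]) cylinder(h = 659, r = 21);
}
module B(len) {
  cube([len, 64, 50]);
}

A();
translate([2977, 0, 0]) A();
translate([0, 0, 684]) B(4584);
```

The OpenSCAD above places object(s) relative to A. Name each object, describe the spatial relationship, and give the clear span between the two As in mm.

A is a table. B is a beam. A beam spans the tops of two tables. The clear span between the two tables is 1370 mm.

Second table starts at x = 2977; first ends at x = 1607; clear span = 2977 − 1607 = 1370 mm.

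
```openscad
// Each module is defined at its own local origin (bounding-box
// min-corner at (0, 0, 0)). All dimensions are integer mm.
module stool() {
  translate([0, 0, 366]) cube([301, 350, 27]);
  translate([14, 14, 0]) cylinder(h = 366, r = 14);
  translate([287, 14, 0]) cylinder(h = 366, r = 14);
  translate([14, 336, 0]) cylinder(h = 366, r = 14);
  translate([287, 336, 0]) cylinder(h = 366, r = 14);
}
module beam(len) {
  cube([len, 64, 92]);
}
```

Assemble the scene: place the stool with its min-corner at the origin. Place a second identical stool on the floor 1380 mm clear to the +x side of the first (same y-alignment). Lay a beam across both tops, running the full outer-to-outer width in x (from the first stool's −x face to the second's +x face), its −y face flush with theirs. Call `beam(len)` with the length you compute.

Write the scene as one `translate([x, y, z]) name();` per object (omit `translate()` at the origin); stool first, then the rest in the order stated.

stool();
translate([1681, 0, 0]) stool();
translate([0, 0, 393]) beam(1982);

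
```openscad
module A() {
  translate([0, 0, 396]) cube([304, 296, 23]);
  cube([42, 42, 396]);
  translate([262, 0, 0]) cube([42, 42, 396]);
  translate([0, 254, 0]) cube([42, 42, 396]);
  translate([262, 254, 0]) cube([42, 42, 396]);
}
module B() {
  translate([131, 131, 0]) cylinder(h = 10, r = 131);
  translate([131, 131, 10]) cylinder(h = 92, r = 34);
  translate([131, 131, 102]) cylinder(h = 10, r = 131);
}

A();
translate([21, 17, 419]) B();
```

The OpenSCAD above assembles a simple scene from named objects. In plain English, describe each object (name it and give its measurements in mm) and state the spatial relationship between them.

A is a four-legged stool. The seat is 304×296 mm, 23 mm thick, top at z = 419 mm. It stands on four square legs, each 42×42 mm in cross-section, from z = 0 to the seat underside, each flush with a corner of the seat.

B is a spool: two coaxial disc flanges of radius 131 mm and thickness 10 mm, joined by a core cylinder of radius 34 mm and height 92 mm. The lower flange rests on z = 0 and the three cylinders share a vertical axis.

The spool is on top of the stool, centred.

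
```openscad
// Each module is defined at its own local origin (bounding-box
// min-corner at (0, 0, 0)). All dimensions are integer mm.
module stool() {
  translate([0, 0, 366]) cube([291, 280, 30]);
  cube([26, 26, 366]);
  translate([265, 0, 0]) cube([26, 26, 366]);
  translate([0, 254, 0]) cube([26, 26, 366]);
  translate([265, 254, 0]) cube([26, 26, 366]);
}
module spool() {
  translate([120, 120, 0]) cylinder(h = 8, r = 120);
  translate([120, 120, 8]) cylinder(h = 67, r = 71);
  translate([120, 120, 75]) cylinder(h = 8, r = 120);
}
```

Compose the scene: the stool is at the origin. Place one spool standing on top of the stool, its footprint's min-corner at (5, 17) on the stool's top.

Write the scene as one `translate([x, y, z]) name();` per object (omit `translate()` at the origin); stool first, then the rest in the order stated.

stool();
translate([5, 17, 396]) spool();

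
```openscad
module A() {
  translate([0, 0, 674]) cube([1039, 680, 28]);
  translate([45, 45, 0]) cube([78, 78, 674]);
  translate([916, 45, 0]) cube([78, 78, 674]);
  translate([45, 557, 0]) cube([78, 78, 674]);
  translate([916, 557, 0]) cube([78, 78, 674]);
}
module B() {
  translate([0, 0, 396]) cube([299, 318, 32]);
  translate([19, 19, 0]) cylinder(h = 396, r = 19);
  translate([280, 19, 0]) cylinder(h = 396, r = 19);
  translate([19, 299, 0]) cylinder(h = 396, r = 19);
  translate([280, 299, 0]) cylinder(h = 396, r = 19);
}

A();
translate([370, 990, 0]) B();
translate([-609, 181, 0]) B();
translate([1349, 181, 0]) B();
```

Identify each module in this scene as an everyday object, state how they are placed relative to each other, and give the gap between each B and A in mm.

Each stool's nearest face is 310 mm from the table's bounding box.

A is a table. B is a stool. Three stools sit around the table at the +y, −x, +x sides. The gap between each stool and the table is 310 mm.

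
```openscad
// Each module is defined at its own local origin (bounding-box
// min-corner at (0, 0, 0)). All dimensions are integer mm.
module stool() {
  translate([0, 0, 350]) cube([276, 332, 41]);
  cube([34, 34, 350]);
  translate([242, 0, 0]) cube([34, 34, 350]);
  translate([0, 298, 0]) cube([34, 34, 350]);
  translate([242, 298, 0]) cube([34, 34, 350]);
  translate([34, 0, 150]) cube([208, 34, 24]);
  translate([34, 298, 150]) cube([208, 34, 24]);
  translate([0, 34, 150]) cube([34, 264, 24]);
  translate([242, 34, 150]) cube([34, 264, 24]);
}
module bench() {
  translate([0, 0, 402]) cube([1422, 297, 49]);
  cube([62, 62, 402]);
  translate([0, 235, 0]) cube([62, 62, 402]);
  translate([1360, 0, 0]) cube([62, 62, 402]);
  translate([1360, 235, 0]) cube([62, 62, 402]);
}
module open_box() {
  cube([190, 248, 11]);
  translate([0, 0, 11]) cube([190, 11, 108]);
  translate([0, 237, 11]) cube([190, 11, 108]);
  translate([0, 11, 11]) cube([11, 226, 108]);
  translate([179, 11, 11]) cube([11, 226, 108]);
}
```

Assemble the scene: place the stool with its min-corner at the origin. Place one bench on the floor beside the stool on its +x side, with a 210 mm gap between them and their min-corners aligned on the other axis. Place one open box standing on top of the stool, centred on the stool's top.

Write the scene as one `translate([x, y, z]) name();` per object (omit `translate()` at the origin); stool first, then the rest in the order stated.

stool();
translate([486, 0, 0]) bench();
translate([43, 42, 391]) open_box();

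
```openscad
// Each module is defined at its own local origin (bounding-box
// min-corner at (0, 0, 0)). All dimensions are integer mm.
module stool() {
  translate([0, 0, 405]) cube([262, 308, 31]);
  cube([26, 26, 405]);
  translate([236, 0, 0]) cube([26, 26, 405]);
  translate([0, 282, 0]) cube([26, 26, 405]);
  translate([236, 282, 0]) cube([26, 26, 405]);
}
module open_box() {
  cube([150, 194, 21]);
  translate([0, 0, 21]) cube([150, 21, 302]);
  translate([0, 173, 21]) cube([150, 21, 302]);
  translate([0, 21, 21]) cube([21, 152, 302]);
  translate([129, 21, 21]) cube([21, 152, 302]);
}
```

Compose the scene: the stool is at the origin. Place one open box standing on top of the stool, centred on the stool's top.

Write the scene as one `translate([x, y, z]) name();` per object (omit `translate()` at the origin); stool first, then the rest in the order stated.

stool();
translate([56, 57, 436]) open_box();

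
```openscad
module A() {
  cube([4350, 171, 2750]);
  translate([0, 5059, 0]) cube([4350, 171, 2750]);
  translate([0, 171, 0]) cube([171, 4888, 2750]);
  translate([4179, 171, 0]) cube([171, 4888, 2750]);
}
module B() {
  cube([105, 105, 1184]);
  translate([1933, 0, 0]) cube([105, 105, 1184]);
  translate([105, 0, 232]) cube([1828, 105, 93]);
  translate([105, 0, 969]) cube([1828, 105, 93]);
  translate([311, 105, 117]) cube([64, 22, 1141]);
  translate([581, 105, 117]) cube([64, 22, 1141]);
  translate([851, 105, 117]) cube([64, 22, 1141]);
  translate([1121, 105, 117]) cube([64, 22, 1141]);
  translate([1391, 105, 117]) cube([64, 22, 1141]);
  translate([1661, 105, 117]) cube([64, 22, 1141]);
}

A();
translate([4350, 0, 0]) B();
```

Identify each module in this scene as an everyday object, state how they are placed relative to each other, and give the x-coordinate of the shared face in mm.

A is a house frame. B is a fence section. The fence section is against the house frame's +x side, with their −y faces flush. The x-coordinate of the shared face is 4350 mm.

The house frame's +x face and the fence section's −x face are both at x = 4350 mm.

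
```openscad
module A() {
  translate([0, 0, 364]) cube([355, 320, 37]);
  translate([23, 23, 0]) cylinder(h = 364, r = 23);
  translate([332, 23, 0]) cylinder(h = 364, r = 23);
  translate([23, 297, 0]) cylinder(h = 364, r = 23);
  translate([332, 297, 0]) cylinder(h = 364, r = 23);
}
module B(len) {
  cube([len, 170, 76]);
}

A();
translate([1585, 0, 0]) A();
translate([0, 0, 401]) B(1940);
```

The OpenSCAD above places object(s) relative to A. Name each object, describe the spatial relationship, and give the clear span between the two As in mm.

A is a stool. B is a beam. A beam spans the tops of two stools. The clear span between the two stools is 1230 mm.

Second stool starts at x = 1585; first ends at x = 355; clear span = 1585 − 355 = 1230 mm.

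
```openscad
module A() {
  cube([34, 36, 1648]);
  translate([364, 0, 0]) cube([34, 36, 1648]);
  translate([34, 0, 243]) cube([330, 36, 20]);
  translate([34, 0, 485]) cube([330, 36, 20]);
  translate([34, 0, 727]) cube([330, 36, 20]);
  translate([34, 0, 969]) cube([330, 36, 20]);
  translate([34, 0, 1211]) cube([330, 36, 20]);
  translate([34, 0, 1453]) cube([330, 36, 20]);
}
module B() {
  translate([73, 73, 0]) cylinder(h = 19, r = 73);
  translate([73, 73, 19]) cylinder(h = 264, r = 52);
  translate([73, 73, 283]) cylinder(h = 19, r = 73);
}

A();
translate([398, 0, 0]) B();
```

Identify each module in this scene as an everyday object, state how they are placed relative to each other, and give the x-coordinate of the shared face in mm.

The ladder's +x face and the spool's −x face are both at x = 398 mm.

A is a ladder. B is a spool. The spool is against the ladder's +x side, with their −y faces flush. The x-coordinate of the shared face is 398 mm.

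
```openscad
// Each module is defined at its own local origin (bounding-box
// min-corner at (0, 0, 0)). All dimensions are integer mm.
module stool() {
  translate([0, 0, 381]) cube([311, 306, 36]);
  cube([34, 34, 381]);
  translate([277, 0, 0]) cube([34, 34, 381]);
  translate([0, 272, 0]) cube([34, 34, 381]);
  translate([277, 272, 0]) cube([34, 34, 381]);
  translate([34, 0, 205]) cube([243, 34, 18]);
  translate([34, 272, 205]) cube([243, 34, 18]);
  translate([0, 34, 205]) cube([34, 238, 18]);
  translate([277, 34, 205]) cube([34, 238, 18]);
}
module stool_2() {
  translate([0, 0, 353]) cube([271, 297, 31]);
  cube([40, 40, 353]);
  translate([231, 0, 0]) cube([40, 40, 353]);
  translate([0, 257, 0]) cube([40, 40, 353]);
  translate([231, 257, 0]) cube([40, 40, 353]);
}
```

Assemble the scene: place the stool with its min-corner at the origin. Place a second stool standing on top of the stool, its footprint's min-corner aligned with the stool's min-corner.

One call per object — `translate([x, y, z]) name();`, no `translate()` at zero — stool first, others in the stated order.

stool();
translate([0, 0, 417]) stool_2();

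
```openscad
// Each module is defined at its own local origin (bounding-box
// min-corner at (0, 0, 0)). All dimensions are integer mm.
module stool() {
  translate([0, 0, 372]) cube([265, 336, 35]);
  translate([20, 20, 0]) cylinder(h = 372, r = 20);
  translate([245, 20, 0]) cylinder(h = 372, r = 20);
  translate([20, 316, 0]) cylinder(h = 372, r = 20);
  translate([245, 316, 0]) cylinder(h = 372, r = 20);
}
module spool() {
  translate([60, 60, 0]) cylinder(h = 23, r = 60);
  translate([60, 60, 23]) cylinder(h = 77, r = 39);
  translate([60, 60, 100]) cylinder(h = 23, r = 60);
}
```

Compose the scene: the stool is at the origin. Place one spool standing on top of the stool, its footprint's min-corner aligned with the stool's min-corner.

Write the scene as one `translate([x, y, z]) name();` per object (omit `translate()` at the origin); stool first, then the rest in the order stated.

stool();
translate([0, 0, 407]) spool();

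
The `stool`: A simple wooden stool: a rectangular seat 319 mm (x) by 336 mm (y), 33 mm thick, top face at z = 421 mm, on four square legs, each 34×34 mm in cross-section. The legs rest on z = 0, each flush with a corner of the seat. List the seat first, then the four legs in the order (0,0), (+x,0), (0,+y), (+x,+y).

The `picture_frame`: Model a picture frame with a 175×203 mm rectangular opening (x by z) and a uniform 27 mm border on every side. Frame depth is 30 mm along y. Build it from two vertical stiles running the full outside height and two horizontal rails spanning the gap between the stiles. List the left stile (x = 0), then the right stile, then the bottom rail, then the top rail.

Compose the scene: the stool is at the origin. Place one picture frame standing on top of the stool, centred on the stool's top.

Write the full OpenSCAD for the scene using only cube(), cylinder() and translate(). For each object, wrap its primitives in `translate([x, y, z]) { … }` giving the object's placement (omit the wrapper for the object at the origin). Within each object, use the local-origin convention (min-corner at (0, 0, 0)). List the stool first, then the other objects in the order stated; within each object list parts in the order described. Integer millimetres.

translate([0, 0, 388]) cube([319, 336, 33]);
cube([34, 34, 388]);
translate([285, 0, 0]) cube([34, 34, 388]);
translate([0, 302, 0]) cube([34, 34, 388]);
translate([285, 302, 0]) cube([34, 34, 388]);
translate([45, 153, 421]) {
  cube([27, 30, 257]);
  translate([202, 0, 0]) cube([27, 30, 257]);
  translate([27, 0, 0]) cube([175, 30, 27]);
  translate([27, 0, 230]) cube([175, 30, 27]);
}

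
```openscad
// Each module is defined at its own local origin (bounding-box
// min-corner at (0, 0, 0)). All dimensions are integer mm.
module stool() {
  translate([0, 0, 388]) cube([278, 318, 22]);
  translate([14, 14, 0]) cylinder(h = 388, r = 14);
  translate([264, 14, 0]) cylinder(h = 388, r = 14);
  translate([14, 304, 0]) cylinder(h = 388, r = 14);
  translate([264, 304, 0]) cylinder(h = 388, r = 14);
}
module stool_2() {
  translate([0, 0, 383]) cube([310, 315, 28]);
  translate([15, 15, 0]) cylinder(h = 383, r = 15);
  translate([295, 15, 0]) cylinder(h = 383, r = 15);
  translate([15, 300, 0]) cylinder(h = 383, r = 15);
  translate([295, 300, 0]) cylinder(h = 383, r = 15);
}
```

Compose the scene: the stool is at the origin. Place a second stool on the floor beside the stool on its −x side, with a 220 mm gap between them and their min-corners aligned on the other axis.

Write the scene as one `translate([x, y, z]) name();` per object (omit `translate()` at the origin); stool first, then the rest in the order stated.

stool();
translate([-530, 0, 0]) stool_2();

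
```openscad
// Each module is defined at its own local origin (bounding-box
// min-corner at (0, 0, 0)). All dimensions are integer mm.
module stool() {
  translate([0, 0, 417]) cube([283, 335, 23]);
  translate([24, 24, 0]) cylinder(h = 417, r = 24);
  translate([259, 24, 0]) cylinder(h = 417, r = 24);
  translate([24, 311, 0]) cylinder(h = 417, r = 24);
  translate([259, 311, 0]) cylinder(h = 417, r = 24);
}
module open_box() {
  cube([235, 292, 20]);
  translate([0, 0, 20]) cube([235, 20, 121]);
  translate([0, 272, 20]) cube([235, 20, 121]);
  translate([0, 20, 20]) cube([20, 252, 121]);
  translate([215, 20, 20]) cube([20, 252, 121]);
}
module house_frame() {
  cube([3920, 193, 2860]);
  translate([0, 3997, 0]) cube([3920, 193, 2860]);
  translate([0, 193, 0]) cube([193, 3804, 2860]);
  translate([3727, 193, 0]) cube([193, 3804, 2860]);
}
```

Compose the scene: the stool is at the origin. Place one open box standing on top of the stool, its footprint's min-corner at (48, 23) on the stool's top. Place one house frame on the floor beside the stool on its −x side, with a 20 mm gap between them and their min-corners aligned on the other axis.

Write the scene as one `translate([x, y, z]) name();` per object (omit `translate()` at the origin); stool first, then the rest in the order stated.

stool();
translate([48, 23, 440]) open_box();
translate([-3940, 0, 0]) house_frame();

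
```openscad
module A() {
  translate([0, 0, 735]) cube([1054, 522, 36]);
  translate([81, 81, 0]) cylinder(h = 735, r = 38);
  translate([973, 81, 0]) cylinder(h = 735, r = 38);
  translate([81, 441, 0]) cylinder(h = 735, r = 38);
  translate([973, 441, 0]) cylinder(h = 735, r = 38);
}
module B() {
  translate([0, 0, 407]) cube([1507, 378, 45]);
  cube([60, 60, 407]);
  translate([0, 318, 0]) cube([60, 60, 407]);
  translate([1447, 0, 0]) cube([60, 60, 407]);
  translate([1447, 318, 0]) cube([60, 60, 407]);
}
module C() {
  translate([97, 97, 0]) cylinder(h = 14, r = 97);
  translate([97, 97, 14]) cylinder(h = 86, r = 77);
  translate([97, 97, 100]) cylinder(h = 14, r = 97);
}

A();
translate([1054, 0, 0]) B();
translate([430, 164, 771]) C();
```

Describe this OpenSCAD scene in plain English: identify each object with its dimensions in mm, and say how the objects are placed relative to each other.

A is a table with a 1054×522 mm rectangular top, 36 mm thick, top surface at z = 771 mm, supported by four round legs of 76 mm diameter, each leg's bounding box inset 43 mm from the nearest pair of top edges, running from the floor.

B is a bench: a 1507×378 mm seat slab, 45 mm thick, top at z = 452 mm, on four 60×60 mm square legs flush with the seat corners and standing on z = 0.

C is a spool: two coaxial disc flanges of radius 97 mm and thickness 14 mm, joined by a core cylinder of radius 77 mm and height 86 mm. The lower flange rests on z = 0 and the three cylinders share a vertical axis.

The bench is against the table's +x side, with their −y faces flush. The spool is on top of the table, centred.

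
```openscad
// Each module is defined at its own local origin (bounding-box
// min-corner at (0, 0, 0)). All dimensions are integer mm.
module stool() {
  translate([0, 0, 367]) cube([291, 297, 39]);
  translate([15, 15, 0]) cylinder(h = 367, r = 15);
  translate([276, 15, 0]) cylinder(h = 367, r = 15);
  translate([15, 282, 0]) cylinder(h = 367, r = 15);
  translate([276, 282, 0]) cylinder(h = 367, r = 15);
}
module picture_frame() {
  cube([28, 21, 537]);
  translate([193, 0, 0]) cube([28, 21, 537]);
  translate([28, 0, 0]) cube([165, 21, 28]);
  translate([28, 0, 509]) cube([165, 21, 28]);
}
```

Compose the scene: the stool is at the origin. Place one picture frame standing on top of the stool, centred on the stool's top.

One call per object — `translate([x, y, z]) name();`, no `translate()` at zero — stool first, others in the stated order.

stool();
translate([35, 138, 406]) picture_frame();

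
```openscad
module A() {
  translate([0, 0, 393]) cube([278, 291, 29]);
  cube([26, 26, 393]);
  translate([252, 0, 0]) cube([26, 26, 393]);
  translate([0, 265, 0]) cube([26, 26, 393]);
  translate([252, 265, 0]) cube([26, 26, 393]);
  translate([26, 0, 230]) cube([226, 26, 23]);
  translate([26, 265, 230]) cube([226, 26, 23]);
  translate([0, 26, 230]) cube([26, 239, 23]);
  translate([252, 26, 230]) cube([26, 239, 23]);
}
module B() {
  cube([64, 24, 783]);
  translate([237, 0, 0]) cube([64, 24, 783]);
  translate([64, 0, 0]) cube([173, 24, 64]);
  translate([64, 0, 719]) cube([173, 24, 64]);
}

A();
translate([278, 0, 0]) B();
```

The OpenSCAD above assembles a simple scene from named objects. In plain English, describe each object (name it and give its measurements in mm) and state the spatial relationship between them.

A is a simple wooden stool: a rectangular seat 278 mm (x) by 291 mm (y), 29 mm thick, top face at z = 422 mm, on four square legs, each 26×26 mm in cross-section. The legs rest on z = 0, each flush with a corner of the seat. Four stretchers, 26 mm wide and 23 mm tall, connect adjacent legs with their undersides at z = 230 mm, each running between the inner faces of the legs it joins and aligned with the legs' outer faces on the other axis.

B is a picture frame with a 173×655 mm rectangular opening (x by z) and a uniform 64 mm border on every side. Frame depth is 24 mm along y. It is built from two vertical stiles running the full outside height and two horizontal rails spanning the gap between the stiles.

The picture frame is against the stool's +x side, with their −y faces flush.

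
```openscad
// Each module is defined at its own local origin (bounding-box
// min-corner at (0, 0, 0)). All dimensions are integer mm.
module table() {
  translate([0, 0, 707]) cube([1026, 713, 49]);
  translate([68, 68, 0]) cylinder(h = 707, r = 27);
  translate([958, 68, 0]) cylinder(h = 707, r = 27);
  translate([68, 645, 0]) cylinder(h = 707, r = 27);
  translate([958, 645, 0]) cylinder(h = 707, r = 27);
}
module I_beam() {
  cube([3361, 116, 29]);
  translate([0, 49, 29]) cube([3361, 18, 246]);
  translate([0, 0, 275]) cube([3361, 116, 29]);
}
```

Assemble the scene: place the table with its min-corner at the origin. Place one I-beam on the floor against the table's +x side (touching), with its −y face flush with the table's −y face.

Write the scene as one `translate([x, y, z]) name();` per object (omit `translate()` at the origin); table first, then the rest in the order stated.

table();
translate([1026, 0, 0]) I_beam();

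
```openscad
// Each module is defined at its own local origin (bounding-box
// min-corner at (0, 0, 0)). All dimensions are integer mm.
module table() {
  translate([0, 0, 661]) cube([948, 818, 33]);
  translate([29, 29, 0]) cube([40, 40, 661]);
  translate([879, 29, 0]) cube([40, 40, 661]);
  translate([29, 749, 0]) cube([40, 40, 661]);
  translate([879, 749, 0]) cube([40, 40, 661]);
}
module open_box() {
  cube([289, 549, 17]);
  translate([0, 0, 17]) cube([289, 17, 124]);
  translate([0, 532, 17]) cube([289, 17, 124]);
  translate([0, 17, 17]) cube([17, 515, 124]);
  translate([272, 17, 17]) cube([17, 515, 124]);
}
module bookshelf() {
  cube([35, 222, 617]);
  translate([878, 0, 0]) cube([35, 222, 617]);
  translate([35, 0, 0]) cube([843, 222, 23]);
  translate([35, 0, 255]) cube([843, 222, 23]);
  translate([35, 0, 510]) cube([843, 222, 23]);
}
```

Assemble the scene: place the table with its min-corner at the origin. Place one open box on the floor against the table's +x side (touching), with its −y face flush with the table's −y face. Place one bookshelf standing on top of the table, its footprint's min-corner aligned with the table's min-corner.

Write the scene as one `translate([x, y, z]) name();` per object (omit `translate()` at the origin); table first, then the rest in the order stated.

table();
translate([948, 0, 0]) open_box();
translate([0, 0, 694]) bookshelf();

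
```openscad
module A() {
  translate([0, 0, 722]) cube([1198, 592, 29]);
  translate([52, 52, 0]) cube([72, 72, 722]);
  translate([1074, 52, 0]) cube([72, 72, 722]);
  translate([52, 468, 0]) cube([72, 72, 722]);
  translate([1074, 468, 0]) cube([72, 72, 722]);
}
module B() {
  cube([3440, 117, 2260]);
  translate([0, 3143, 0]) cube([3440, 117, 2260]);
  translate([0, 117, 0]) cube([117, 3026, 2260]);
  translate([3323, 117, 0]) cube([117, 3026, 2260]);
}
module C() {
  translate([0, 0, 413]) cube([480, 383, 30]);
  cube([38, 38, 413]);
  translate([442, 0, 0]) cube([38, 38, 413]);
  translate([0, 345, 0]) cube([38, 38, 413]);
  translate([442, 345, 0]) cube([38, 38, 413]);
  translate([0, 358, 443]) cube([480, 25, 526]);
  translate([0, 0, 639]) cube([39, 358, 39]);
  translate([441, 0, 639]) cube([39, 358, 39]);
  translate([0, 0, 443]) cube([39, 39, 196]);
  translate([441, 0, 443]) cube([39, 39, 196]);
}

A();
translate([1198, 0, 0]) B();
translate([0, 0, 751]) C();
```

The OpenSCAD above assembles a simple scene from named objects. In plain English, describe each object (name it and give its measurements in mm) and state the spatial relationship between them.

A is a rectangular dining table. The top is 1198×592×29 mm with its upper surface at z = 751 mm. It stands on four 72×72 mm square legs, each inset 52 mm from the nearest pair of top edges, running from the floor to the underside of the top.

B is the wall frame of a small rectangular building: four walls, each 2260 mm tall and 117 mm thick, enclosing a footprint 3440 mm (x) by 3260 mm (y) outside-to-outside, with no floor or roof. The front and back walls (the −y and +y sides) span the full width; the two side walls fit between them.

C is a chair. The seat is a 480×383×30 mm slab with its top at z = 443 mm, on four 38×38 mm corner legs (flush with the seat edges, standing on z = 0). A flat backrest 25 mm thick, 526 mm tall, spans the full seat width and rises from the seat top along its +y edge, rear face flush with the rear of the seat. Two armrests of 39×39 mm section run along each side from the seat's front edge to the front of the backrest, top faces 235 mm above the seat top and outer faces flush with the seat's x-edges; a 39×39 mm post under the front of each armrest stands on the seat at the front corner.

The house frame is against the table's +x side, with their −y faces flush. The chair is on top of the table.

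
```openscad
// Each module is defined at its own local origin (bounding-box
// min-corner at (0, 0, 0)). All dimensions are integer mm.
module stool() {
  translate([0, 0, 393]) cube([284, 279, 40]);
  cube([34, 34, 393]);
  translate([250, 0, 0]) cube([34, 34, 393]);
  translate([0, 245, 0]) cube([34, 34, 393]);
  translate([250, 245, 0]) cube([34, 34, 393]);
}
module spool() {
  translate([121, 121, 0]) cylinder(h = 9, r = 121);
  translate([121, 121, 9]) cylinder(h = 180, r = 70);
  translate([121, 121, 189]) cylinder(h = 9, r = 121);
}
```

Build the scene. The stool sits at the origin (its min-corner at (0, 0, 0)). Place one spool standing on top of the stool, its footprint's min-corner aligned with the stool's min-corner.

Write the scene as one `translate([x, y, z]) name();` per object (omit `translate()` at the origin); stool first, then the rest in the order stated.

stool();
translate([0, 0, 433]) spool();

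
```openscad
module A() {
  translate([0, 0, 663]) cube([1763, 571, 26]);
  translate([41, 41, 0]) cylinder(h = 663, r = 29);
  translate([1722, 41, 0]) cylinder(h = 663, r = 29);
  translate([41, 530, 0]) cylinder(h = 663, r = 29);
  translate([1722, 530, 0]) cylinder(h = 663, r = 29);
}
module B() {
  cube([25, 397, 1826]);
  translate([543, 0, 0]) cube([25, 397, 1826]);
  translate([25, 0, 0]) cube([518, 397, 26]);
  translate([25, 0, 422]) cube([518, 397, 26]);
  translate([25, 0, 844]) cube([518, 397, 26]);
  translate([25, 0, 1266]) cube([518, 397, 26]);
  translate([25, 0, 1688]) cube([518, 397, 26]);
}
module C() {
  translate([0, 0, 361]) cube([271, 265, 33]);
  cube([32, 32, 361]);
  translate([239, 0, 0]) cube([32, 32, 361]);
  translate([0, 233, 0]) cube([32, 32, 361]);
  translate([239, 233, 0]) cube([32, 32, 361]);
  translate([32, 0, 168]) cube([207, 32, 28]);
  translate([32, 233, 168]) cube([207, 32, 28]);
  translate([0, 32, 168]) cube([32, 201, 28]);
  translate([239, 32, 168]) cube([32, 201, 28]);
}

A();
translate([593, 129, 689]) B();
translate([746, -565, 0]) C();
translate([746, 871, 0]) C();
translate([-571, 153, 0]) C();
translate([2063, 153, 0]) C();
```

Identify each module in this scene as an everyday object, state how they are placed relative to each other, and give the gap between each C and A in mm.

A is a table. B is a bookshelf. C is a stool. The bookshelf is on top of the table. Four stools sit around the table at the −y, +y, −x, +x sides. The gap between each stool and the table is 300 mm.

Each stool's nearest face is 300 mm from the table's bounding box.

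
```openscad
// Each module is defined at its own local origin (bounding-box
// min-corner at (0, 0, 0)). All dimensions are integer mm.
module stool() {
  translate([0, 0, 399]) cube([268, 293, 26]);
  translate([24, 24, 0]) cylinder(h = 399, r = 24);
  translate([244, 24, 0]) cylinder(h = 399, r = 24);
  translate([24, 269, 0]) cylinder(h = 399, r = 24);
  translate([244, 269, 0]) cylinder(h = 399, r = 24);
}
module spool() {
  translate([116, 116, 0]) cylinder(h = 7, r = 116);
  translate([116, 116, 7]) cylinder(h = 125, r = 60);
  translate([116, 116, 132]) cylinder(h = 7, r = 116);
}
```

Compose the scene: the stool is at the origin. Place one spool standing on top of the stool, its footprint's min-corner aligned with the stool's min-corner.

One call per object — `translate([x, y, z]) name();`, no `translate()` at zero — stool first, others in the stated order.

stool();
translate([0, 0, 425]) spool();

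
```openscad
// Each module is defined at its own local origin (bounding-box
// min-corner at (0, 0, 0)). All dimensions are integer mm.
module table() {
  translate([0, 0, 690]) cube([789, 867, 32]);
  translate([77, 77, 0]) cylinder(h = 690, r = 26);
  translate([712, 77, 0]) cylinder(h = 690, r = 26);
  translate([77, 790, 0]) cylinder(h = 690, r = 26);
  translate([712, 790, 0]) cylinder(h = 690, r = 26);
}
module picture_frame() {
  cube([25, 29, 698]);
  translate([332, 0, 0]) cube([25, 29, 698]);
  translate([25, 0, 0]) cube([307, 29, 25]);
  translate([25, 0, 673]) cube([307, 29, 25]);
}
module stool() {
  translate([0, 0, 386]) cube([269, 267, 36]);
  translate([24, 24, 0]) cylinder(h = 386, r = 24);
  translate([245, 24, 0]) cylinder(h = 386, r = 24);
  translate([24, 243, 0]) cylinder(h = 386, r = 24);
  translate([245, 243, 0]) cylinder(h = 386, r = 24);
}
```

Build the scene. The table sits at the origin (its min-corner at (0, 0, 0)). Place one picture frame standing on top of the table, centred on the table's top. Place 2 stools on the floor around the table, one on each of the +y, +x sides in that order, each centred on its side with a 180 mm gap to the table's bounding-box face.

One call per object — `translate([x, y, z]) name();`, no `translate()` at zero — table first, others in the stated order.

table();
translate([216, 419, 722]) picture_frame();
translate([260, 1047, 0]) stool();
translate([969, 300, 0]) stool();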